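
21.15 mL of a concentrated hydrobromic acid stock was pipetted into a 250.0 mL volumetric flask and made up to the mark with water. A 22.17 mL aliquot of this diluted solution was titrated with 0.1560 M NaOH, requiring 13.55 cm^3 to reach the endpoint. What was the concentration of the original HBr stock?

n(NaOH) = 0.1560 x 0.01355 = 0.002114 mol.
n(HBr) in the aliquot = 0.002114 mol.
[diluted HBr] = 0.002114 / 0.02217 = 0.09535 M.
Dilution factor = 250.0/21.15 = 11.82, so [stock] = 0.09535 x 11.82 = 1.13 M.

1.13 M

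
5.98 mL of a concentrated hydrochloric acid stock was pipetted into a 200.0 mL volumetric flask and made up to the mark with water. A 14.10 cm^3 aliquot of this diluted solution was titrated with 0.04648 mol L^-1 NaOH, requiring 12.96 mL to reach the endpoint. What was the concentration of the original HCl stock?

n(NaOH) = 0.04648 x 0.01296 = 0.0006024 mol.
n(HCl) in the aliquot = 0.0006024 mol.
[diluted HCl] = 0.0006024 / 0.01410 = 0.04272 M.
Dilution factor = 200.0/5.980 = 33.44, so [stock] = 0.04272 x 33.44 = 1.43 M.

1.43 M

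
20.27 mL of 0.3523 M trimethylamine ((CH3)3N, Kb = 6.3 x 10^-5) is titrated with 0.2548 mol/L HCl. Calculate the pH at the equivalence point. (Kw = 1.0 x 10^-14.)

n((CH3)3N) = 0.3523 x 0.02027 = 0.007141 mol; V(HCl) at equivalence = 0.007141/0.2548 = 0.02803 L.
At equivalence the base is fully converted to (CH3)3NH+; total volume = 0.04830 L, so [(CH3)3NH+] = 0.007141/0.04830 = 0.1479 M.
Ka((CH3)3NH+) = Kw/Kb = 1.0e-14 / 6.3 x 10^-5 = 1.59e-10.
[H^+] = sqrt(Ka x [(CH3)3NH+]) = sqrt(1.59e-10 x 0.1479) = 4.84e-6 M.
pH = -log(4.84e-6) = 5.31.

5.31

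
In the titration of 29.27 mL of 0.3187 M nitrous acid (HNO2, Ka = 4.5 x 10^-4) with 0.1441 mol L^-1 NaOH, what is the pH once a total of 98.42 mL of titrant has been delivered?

12.58

n(acid) = 0.3187 x 0.02927 = 0.009328 mol; n(NaOH) added = 0.1441 x 0.09842 = 0.01418 mol.
Base is in excess by 0.01418 - 0.009328 = 0.004854 mol in a total volume of 0.1277 L.
[OH^-] = 0.004854/0.1277 = 0.03801 M, so pOH = 1.42 and pH = 14.00 - 1.42 = 12.58.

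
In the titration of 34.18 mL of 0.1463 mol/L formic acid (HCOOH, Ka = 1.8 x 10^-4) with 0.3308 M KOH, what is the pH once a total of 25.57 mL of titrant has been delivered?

n(acid) = 0.1463 x 0.03418 = 0.005001 mol; n(KOH) added = 0.3308 x 0.02557 = 0.008459 mol.
Base is in excess by 0.008459 - 0.005001 = 0.003458 mol in a total volume of 0.05975 L.
[OH^-] = 0.003458/0.05975 = 0.05787 M, so pOH = 1.24 and pH = 14.00 - 1.24 = 12.76.

12.76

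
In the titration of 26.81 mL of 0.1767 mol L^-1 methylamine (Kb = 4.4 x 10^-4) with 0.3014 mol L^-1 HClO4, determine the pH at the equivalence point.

5.80

n(CH3NH2) = 0.1767 x 0.02681 = 0.004737 mol; V(HClO4) at equivalence = 0.004737/0.3014 = 0.01572 L.
At equivalence the base is fully converted to CH3NH3+; total volume = 0.04253 L, so [CH3NH3+] = 0.004737/0.04253 = 0.1114 M.
Ka(CH3NH3+) = Kw/Kb = 1.0e-14 / 4.4 x 10^-4 = 2.27e-11.
[H^+] = sqrt(Ka x [CH3NH3+]) = sqrt(2.27e-11 x 0.1114) = 1.59e-6 M.
pH = -log(1.59e-6) = 5.80.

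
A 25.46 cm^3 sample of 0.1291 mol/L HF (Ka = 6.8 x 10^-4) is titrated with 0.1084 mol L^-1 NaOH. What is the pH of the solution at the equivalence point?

7.97

n(HF) = 0.1291 x 0.02546 = 0.003287 mol; V(NaOH) at equivalence = 0.003287/0.1084 = 0.03032 L.
At equivalence all the acid is converted to F-; total volume = 0.02546 + 0.03032 = 0.05578 L, so [F-] = 0.003287/0.05578 = 0.05892 M.
Kb = Kw/Ka = 1.0e-14 / 6.8 x 10^-4 = 1.47e-11.
[OH^-] = sqrt(Kb x [F-]) = sqrt(1.47e-11 x 0.05892) = 9.31e-7 M.
pOH = 6.03, so pH = 14.00 - 6.03 = 7.97.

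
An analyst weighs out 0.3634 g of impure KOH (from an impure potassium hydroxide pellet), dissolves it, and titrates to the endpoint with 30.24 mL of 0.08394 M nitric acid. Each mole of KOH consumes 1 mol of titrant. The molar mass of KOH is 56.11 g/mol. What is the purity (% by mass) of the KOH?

n(HNO3) = 0.08394 x 0.03024 = 0.002538 mol.
n(KOH) = 0.002538 / 1 = 0.002538 mol.
mass of KOH = 0.002538 x 56.11 = 0.1424 g.
% purity = 0.1424 / 0.3634 x 100 = 39.2%.

39.2%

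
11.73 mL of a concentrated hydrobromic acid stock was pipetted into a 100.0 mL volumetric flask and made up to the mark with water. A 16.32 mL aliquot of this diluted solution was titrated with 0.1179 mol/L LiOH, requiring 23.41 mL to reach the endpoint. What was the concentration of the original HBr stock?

n(LiOH) = 0.1179 x 0.02341 = 0.002760 mol.
n(HBr) in the aliquot = 0.002760 mol.
[diluted HBr] = 0.002760 / 0.01632 = 0.1691 M.
Dilution factor = 100.0/11.73 = 8.525, so [stock] = 0.1691 x 8.525 = 1.44 M.

1.44 M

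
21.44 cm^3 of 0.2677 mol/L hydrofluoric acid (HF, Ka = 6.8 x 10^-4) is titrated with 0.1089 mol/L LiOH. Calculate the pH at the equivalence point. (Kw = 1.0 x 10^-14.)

8.03

n(HF) = 0.2677 x 0.02144 = 0.005739 mol; V(LiOH) at equivalence = 0.005739/0.1089 = 0.05270 L.
At equivalence all the acid is converted to F-; total volume = 0.02144 + 0.05270 = 0.07414 L, so [F-] = 0.005739/0.07414 = 0.07741 M.
Kb = Kw/Ka = 1.0e-14 / 6.8 x 10^-4 = 1.47e-11.
[OH^-] = sqrt(Kb x [F-]) = sqrt(1.47e-11 x 0.07741) = 1.07e-6 M.
pOH = 5.97, so pH = 14.00 - 5.97 = 8.03.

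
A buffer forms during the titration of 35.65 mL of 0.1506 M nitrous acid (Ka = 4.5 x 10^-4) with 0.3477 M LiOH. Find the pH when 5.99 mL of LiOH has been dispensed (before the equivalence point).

3.15

Initial n(HNO2) = 0.1506 x 0.03565 = 0.005369 mol.
n(LiOH) added = 0.3477 x 0.005990 = 0.002083 mol, converting that many moles of HNO2 to NO2-.
Remaining n(HNO2) = 0.003286 mol; n(NO2-) = 0.002083 mol.
By Henderson-Hasselbalch, pH = pKa + log([A^-]/[HA]) = 3.35 + log(0.002083/0.003286) = 3.35 + (-0.20) = 3.15.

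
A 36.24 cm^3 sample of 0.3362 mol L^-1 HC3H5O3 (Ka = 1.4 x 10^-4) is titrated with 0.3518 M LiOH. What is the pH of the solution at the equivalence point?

n(HC3H5O3) = 0.3362 x 0.03624 = 0.01218 mol; V(LiOH) at equivalence = 0.01218/0.3518 = 0.03463 L.
At equivalence all the acid is converted to C3H5O3-; total volume = 0.03624 + 0.03463 = 0.07087 L, so [C3H5O3-] = 0.01218/0.07087 = 0.1719 M.
Kb = Kw/Ka = 1.0e-14 / 1.4 x 10^-4 = 7.14e-11.
[OH^-] = sqrt(Kb x [C3H5O3-]) = sqrt(7.14e-11 x 0.1719) = 3.50e-6 M.
pOH = 5.46, so pH = 14.00 - 5.46 = 8.54.

8.54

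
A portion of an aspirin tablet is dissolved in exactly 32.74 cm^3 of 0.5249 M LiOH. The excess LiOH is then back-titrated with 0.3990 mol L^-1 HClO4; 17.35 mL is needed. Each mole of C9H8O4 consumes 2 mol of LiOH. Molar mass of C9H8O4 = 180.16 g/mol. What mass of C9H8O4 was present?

0.924 g

Total n(LiOH) added = 0.5249 x 0.03274 = 0.01719 mol.
n(HClO4) used = 0.3990 x 0.01735 = 0.006923 mol, which equals the excess n(LiOH).
So n(LiOH) consumed by the sample = 0.01719 - 0.006923 = 0.01026 mol.
n(C9H8O4) = 0.01026 / 2 = 0.005131 mol.
mass = 0.005131 mol x 180.16 g/mol = 0.924 g.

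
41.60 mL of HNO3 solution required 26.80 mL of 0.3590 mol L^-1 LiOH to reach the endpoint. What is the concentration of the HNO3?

n(LiOH) delivered = 0.3590 x 0.02680 = 0.009621 mol.
For a 1:1 reaction, n(HNO3) = 0.009621 mol.
[HNO3] = 0.009621 mol / 0.04160 L = 0.231 M.

0.231 M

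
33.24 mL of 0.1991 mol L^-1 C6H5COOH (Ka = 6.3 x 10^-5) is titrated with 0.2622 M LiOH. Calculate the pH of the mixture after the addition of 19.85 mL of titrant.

Initial n(C6H5COOH) = 0.1991 x 0.03324 = 0.006618 mol.
n(LiOH) added = 0.2622 x 0.01985 = 0.005205 mol, converting that many moles of C6H5COOH to C6H5COO-.
Remaining n(C6H5COOH) = 0.001413 mol; n(C6H5COO-) = 0.005205 mol.
By Henderson-Hasselbalch, pH = pKa + log([A^-]/[HA]) = 4.20 + log(0.005205/0.001413) = 4.20 + (+0.57) = 4.77.

4.77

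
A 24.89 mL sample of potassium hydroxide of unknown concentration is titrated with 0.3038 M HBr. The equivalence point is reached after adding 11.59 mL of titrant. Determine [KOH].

0.141 M

n(HBr) delivered = 0.3038 x 0.01159 = 0.003521 mol.
For a 1:1 reaction, n(KOH) = 0.003521 mol.
[KOH] = 0.003521 mol / 0.02489 L = 0.141 M.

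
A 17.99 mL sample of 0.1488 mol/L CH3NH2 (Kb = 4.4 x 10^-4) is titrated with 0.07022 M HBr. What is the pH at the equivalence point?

n(CH3NH2) = 0.1488 x 0.01799 = 0.002677 mol; V(HBr) at equivalence = 0.002677/0.07022 = 0.03812 L.
At equivalence the base is fully converted to CH3NH3+; total volume = 0.05611 L, so [CH3NH3+] = 0.002677/0.05611 = 0.04771 M.
Ka(CH3NH3+) = Kw/Kb = 1.0e-14 / 4.4 x 10^-4 = 2.27e-11.
[H^+] = sqrt(Ka x [CH3NH3+]) = sqrt(2.27e-11 x 0.04771) = 1.04e-6 M.
pH = -log(1.04e-6) = 5.98.

5.98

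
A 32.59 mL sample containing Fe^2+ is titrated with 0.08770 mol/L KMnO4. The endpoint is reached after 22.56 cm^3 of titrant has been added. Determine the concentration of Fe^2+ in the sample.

n(KMnO4) = 0.08770 x 0.02256 = 0.001979 mol.
From the balanced equation, 1 mol KMnO4 reacts with 5 mol Fe^2+, so n(Fe^2+) = 0.001979 x 5/1 = 0.009893 mol.
[Fe^2+] = 0.009893 / 0.03259 L = 0.304 M.

0.304 M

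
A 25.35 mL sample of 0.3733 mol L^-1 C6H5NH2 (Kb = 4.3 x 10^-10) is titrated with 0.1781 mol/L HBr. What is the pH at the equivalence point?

2.78

n(C6H5NH2) = 0.3733 x 0.02535 = 0.009463 mol; V(HBr) at equivalence = 0.009463/0.1781 = 0.05313 L.
At equivalence the base is fully converted to C6H5NH3+; total volume = 0.07848 L, so [C6H5NH3+] = 0.009463/0.07848 = 0.1206 M.
Ka(C6H5NH3+) = Kw/Kb = 1.0e-14 / 4.3 x 10^-10 = 2.33e-5.
[H^+] = sqrt(Ka x [C6H5NH3+]) = sqrt(2.33e-5 x 0.1206) = 0.00167 M.
pH = -log(0.00167) = 2.78.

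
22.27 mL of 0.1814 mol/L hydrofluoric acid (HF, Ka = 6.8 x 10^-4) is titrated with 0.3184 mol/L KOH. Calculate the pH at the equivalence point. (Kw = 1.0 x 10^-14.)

n(HF) = 0.1814 x 0.02227 = 0.004040 mol; V(KOH) at equivalence = 0.004040/0.3184 = 0.01269 L.
At equivalence all the acid is converted to F-; total volume = 0.02227 + 0.01269 = 0.03496 L, so [F-] = 0.004040/0.03496 = 0.1156 M.
Kb = Kw/Ka = 1.0e-14 / 6.8 x 10^-4 = 1.47e-11.
[OH^-] = sqrt(Kb x [F-]) = sqrt(1.47e-11 x 0.1156) = 1.30e-6 M.
pOH = 5.88, so pH = 14.00 - 5.88 = 8.12.

8.12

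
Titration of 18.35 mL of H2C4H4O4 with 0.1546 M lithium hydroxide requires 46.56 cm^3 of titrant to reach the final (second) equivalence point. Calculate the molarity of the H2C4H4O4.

0.196 M

n(LiOH) = 0.1546 x 0.04656 = 0.007198 mol.
At the final (second) equivalence point, 2 mol OH^- react per mol H2C4H4O4, so n(H2C4H4O4) = 0.007198 / 2 = 0.003599 mol.
[H2C4H4O4] = 0.003599 / 0.01835 L = 0.196 M.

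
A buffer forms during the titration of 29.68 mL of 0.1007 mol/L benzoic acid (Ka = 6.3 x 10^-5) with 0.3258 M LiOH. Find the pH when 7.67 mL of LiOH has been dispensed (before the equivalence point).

Initial n(C6H5COOH) = 0.1007 x 0.02968 = 0.002989 mol.
n(LiOH) added = 0.3258 x 0.007670 = 0.002499 mol, converting that many moles of C6H5COOH to C6H5COO-.
Remaining n(C6H5COOH) = 0.0004899 mol; n(C6H5COO-) = 0.002499 mol.
By Henderson-Hasselbalch, pH = pKa + log([A^-]/[HA]) = 4.20 + log(0.002499/0.0004899) = 4.20 + (+0.71) = 4.91.

4.91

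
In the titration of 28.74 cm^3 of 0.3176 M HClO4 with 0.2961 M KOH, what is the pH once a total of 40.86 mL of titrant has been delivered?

n(acid) = 0.3176 x 0.02874 = 0.009128 mol; n(KOH) added = 0.2961 x 0.04086 = 0.01210 mol.
Base is in excess by 0.01210 - 0.009128 = 0.002971 mol in a total volume of 0.06960 L.
[OH^-] = 0.002971/0.06960 = 0.04268 M, so pOH = 1.37 and pH = 14.00 - 1.37 = 12.63.

12.63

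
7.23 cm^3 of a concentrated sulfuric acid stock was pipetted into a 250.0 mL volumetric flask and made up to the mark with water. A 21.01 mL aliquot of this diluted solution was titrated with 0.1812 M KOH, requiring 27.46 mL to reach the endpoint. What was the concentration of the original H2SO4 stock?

n(KOH) = 0.1812 x 0.02746 = 0.004976 mol.
n(H2SO4) in the aliquot = 0.004976 x 1/2 = 0.002488 mol.
[diluted H2SO4] = 0.002488 / 0.02101 = 0.1184 M.
Dilution factor = 250.0/7.230 = 34.58, so [stock] = 0.1184 x 34.58 = 4.09 M.

4.09 M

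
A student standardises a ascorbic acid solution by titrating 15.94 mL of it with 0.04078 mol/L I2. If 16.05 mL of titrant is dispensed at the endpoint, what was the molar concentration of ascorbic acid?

n(I2) = 0.04078 x 0.01605 = 0.0006545 mol.
From the balanced equation, 1 mol I2 reacts with 1 mol ascorbic acid, so n(ascorbic acid) = 0.0006545 x 1/1 = 0.0006545 mol.
[ascorbic acid] = 0.0006545 / 0.01594 L = 0.0411 M.

0.0411 M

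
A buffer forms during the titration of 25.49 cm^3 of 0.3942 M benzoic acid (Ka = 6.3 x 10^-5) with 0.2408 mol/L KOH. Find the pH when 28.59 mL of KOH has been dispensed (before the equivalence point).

Initial n(C6H5COOH) = 0.3942 x 0.02549 = 0.01005 mol.
n(KOH) added = 0.2408 x 0.02859 = 0.006884 mol, converting that many moles of C6H5COOH to C6H5COO-.
Remaining n(C6H5COOH) = 0.003164 mol; n(C6H5COO-) = 0.006884 mol.
By Henderson-Hasselbalch, pH = pKa + log([A^-]/[HA]) = 4.20 + log(0.006884/0.003164) = 4.20 + (+0.34) = 4.54.

4.54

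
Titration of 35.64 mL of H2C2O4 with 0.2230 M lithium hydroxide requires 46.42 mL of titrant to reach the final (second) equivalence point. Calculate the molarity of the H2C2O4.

n(LiOH) = 0.2230 x 0.04642 = 0.01035 mol.
At the final (second) equivalence point, 2 mol OH^- react per mol H2C2O4, so n(H2C2O4) = 0.01035 / 2 = 0.005176 mol.
[H2C2O4] = 0.005176 / 0.03564 L = 0.145 M.

0.145 M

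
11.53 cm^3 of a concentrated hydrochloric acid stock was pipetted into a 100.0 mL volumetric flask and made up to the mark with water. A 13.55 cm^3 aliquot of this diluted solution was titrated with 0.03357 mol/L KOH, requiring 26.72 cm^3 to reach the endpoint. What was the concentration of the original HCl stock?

n(KOH) = 0.03357 x 0.02672 = 0.0008970 mol.
n(HCl) in the aliquot = 0.0008970 mol.
[diluted HCl] = 0.0008970 / 0.01355 = 0.06620 M.
Dilution factor = 100.0/11.53 = 8.673, so [stock] = 0.06620 x 8.673 = 0.574 M.

0.574 M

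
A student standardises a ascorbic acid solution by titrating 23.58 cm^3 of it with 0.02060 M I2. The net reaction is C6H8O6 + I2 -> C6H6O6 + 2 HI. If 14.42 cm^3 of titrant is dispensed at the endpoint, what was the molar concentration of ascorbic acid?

n(I2) = 0.02060 x 0.01442 = 0.0002971 mol.
From the balanced equation, 1 mol I2 reacts with 1 mol ascorbic acid, so n(ascorbic acid) = 0.0002971 x 1/1 = 0.0002971 mol.
[ascorbic acid] = 0.0002971 / 0.02358 L = 0.0126 M.

0.0126 M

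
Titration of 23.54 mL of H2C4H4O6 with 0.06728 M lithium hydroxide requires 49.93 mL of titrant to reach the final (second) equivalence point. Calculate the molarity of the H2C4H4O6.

n(LiOH) = 0.06728 x 0.04993 = 0.003359 mol.
At the final (second) equivalence point, 2 mol OH^- react per mol H2C4H4O6, so n(H2C4H4O6) = 0.003359 / 2 = 0.001680 mol.
[H2C4H4O6] = 0.001680 / 0.02354 L = 0.0714 M.

0.0714 M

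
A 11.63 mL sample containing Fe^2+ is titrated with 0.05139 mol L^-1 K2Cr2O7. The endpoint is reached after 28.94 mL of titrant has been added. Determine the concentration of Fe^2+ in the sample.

0.767 M

n(K2Cr2O7) = 0.05139 x 0.02894 = 0.001487 mol.
From the balanced equation, 1 mol K2Cr2O7 reacts with 6 mol Fe^2+, so n(Fe^2+) = 0.001487 x 6/1 = 0.008923 mol.
[Fe^2+] = 0.008923 / 0.01163 L = 0.767 M.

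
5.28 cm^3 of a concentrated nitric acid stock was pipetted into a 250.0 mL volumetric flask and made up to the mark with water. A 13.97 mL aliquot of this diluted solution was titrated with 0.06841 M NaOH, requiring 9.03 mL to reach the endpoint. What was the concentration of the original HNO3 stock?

2.09 M

n(NaOH) = 0.06841 x 0.009030 = 0.0006177 mol.
n(HNO3) in the aliquot = 0.0006177 mol.
[diluted HNO3] = 0.0006177 / 0.01397 = 0.04422 M.
Dilution factor = 250.0/5.280 = 47.35, so [stock] = 0.04422 x 47.35 = 2.09 M.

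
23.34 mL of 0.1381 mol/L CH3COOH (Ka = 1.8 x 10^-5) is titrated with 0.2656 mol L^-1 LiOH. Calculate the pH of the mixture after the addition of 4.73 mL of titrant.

4.55

Initial n(CH3COOH) = 0.1381 x 0.02334 = 0.003223 mol.
n(LiOH) added = 0.2656 x 0.004730 = 0.001256 mol, converting that many moles of CH3COOH to CH3COO-.
Remaining n(CH3COOH) = 0.001967 mol; n(CH3COO-) = 0.001256 mol.
By Henderson-Hasselbalch, pH = pKa + log([A^-]/[HA]) = 4.74 + log(0.001256/0.001967) = 4.74 + (-0.19) = 4.55.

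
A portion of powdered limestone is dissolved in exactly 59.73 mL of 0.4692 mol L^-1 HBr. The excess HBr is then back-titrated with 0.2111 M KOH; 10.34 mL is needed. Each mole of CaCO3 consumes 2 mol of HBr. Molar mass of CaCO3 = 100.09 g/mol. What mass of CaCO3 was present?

1.29 g

Total n(HBr) added = 0.4692 x 0.05973 = 0.02803 mol.
n(KOH) used = 0.2111 x 0.01034 = 0.002183 mol, which equals the excess n(HBr).
So n(HBr) consumed by the sample = 0.02803 - 0.002183 = 0.02584 mol.
n(CaCO3) = 0.02584 / 2 = 0.01292 mol.
mass = 0.01292 mol x 100.09 g/mol = 1.29 g.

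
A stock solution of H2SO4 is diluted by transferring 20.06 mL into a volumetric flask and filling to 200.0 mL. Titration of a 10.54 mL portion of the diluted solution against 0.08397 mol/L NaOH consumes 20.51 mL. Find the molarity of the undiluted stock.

0.815 M

n(NaOH) = 0.08397 x 0.02051 = 0.001722 mol.
n(H2SO4) in the aliquot = 0.001722 x 1/2 = 0.0008611 mol.
[diluted H2SO4] = 0.0008611 / 0.01054 = 0.08170 M.
Dilution factor = 200.0/20.06 = 9.970, so [stock] = 0.08170 x 9.970 = 0.815 M.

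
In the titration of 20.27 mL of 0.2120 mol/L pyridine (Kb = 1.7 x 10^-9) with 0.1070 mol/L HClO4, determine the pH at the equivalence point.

n(C5H5N) = 0.2120 x 0.02027 = 0.004297 mol; V(HClO4) at equivalence = 0.004297/0.1070 = 0.04016 L.
At equivalence the base is fully converted to C5H5NH+; total volume = 0.06043 L, so [C5H5NH+] = 0.004297/0.06043 = 0.07111 M.
Ka(C5H5NH+) = Kw/Kb = 1.0e-14 / 1.7 x 10^-9 = 5.88e-6.
[H^+] = sqrt(Ka x [C5H5NH+]) = sqrt(5.88e-6 x 0.07111) = 0.000647 M.
pH = -log(0.000647) = 3.19.

3.19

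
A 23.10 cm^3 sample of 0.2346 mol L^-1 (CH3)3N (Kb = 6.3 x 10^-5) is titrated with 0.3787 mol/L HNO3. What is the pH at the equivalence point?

n((CH3)3N) = 0.2346 x 0.02310 = 0.005419 mol; V(HNO3) at equivalence = 0.005419/0.3787 = 0.01431 L.
At equivalence the base is fully converted to (CH3)3NH+; total volume = 0.03741 L, so [(CH3)3NH+] = 0.005419/0.03741 = 0.1449 M.
Ka((CH3)3NH+) = Kw/Kb = 1.0e-14 / 6.3 x 10^-5 = 1.59e-10.
[H^+] = sqrt(Ka x [(CH3)3NH+]) = sqrt(1.59e-10 x 0.1449) = 4.80e-6 M.
pH = -log(4.80e-6) = 5.32.

5.32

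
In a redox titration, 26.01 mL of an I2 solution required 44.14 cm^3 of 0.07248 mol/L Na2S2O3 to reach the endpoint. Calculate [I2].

n(Na2S2O3) = 0.07248 x 0.04414 = 0.003199 mol.
From the balanced equation, 2 mol Na2S2O3 reacts with 1 mol I2, so n(I2) = 0.003199 x 1/2 = 0.001600 mol.
[I2] = 0.001600 / 0.02601 L = 0.0615 M.

0.0615 M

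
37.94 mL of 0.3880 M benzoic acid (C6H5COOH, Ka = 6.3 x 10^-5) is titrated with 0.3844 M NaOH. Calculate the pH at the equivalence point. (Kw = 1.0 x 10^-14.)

n(C6H5COOH) = 0.3880 x 0.03794 = 0.01472 mol; V(NaOH) at equivalence = 0.01472/0.3844 = 0.03830 L.
At equivalence all the acid is converted to C6H5COO-; total volume = 0.03794 + 0.03830 = 0.07624 L, so [C6H5COO-] = 0.01472/0.07624 = 0.1931 M.
Kb = Kw/Ka = 1.0e-14 / 6.3 x 10^-5 = 1.59e-10.
[OH^-] = sqrt(Kb x [C6H5COO-]) = sqrt(1.59e-10 x 0.1931) = 5.54e-6 M.
pOH = 5.26, so pH = 14.00 - 5.26 = 8.74.

8.74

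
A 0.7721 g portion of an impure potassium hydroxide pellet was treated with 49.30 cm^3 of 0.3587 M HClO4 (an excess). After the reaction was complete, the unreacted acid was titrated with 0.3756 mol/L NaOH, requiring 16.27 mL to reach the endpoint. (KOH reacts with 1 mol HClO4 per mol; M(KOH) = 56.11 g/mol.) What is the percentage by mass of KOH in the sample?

Total n(HClO4) added = 0.3587 x 0.04930 = 0.01768 mol.
n(NaOH) used = 0.3756 x 0.01627 = 0.006111 mol, which equals the excess n(HClO4).
So n(HClO4) consumed by the sample = 0.01768 - 0.006111 = 0.01157 mol.
n(KOH) = 0.01157 / 1 = 0.01157 mol.
mass KOH = 0.01157 x 56.11 = 0.6494 g, so %KOH = 0.6494/0.7721 x 100 = 84.1%.

84.1%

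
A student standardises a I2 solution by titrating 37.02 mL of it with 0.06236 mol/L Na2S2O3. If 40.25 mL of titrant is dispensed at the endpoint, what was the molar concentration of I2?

0.0339 M

n(Na2S2O3) = 0.06236 x 0.04025 = 0.002510 mol.
From the balanced equation, 2 mol Na2S2O3 reacts with 1 mol I2, so n(I2) = 0.002510 x 1/2 = 0.001255 mol.
[I2] = 0.001255 / 0.03702 L = 0.0339 M.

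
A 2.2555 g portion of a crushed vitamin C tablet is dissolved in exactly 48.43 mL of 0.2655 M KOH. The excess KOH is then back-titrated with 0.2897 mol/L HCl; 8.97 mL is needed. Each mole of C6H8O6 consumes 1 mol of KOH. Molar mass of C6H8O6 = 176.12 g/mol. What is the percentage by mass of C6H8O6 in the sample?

80.1%

Total n(KOH) added = 0.2655 x 0.04843 = 0.01286 mol.
n(HCl) used = 0.2897 x 0.008970 = 0.002599 mol, which equals the excess n(KOH).
So n(KOH) consumed by the sample = 0.01286 - 0.002599 = 0.01026 mol.
n(C6H8O6) = 0.01026 / 1 = 0.01026 mol.
mass C6H8O6 = 0.01026 x 176.12 = 1.807 g, so %C6H8O6 = 1.807/2.2555 x 100 = 80.1%.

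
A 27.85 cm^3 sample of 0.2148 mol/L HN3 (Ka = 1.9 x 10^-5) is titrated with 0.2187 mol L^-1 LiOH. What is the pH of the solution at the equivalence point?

n(HN3) = 0.2148 x 0.02785 = 0.005982 mol; V(LiOH) at equivalence = 0.005982/0.2187 = 0.02735 L.
At equivalence all the acid is converted to N3-; total volume = 0.02785 + 0.02735 = 0.05520 L, so [N3-] = 0.005982/0.05520 = 0.1084 M.
Kb = Kw/Ka = 1.0e-14 / 1.9 x 10^-5 = 5.26e-10.
[OH^-] = sqrt(Kb x [N3-]) = sqrt(5.26e-10 x 0.1084) = 7.55e-6 M.
pOH = 5.12, so pH = 14.00 - 5.12 = 8.88.

8.88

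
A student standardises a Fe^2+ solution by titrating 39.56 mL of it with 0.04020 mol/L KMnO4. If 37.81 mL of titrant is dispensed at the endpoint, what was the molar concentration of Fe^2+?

0.192 M

n(KMnO4) = 0.04020 x 0.03781 = 0.001520 mol.
From the balanced equation, 1 mol KMnO4 reacts with 5 mol Fe^2+, so n(Fe^2+) = 0.001520 x 5/1 = 0.007600 mol.
[Fe^2+] = 0.007600 / 0.03956 L = 0.192 M.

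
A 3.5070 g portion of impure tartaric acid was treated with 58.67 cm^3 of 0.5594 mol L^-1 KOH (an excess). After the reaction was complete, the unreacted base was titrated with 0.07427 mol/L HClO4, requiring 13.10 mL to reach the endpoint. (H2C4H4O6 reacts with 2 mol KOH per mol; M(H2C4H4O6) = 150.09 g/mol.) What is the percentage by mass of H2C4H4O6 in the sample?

Total n(KOH) added = 0.5594 x 0.05867 = 0.03282 mol.
n(HClO4) used = 0.07427 x 0.01310 = 0.0009729 mol, which equals the excess n(KOH).
So n(KOH) consumed by the sample = 0.03282 - 0.0009729 = 0.03185 mol.
n(H2C4H4O6) = 0.03185 / 2 = 0.01592 mol.
mass H2C4H4O6 = 0.01592 x 150.09 = 2.390 g, so %H2C4H4O6 = 2.390/3.5070 x 100 = 68.1%.

68.1%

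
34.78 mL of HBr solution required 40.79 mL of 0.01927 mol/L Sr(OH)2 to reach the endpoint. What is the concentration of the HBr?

0.0452 M

n(Sr(OH)2) delivered = 0.01927 x 0.04079 = 0.0007860 mol.
The reaction is 2 HBr + 1 Sr(OH)2, so n(HBr) = 0.0007860 x 2/1 = 0.001572 mol.
[HBr] = 0.001572 mol / 0.03478 L = 0.0452 M.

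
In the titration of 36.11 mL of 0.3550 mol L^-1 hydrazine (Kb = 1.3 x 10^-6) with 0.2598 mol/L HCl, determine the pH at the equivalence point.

4.47

n(N2H4) = 0.3550 x 0.03611 = 0.01282 mol; V(HCl) at equivalence = 0.01282/0.2598 = 0.04934 L.
At equivalence the base is fully converted to N2H5+; total volume = 0.08545 L, so [N2H5+] = 0.01282/0.08545 = 0.1500 M.
Ka(N2H5+) = Kw/Kb = 1.0e-14 / 1.3 x 10^-6 = 7.69e-9.
[H^+] = sqrt(Ka x [N2H5+]) = sqrt(7.69e-9 x 0.1500) = 3.40e-5 M.
pH = -log(3.40e-5) = 4.47.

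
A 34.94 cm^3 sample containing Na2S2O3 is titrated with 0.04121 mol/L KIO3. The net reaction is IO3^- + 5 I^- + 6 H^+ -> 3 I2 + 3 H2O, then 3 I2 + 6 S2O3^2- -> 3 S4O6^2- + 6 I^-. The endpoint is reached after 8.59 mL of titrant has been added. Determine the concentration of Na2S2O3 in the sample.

n(KIO3) = 0.04121 x 0.008590 = 0.0003540 mol.
From the balanced equation, 1 mol KIO3 reacts with 6 mol Na2S2O3, so n(Na2S2O3) = 0.0003540 x 6/1 = 0.002124 mol.
[Na2S2O3] = 0.002124 / 0.03494 L = 0.0608 M.

0.0608 M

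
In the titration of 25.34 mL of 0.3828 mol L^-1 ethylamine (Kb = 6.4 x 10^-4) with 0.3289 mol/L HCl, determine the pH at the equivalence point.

5.78

n(C2H5NH2) = 0.3828 x 0.02534 = 0.009700 mol; V(HCl) at equivalence = 0.009700/0.3289 = 0.02949 L.
At equivalence the base is fully converted to C2H5NH3+; total volume = 0.05483 L, so [C2H5NH3+] = 0.009700/0.05483 = 0.1769 M.
Ka(C2H5NH3+) = Kw/Kb = 1.0e-14 / 6.4 x 10^-4 = 1.56e-11.
[H^+] = sqrt(Ka x [C2H5NH3+]) = sqrt(1.56e-11 x 0.1769) = 1.66e-6 M.
pH = -log(1.66e-6) = 5.78.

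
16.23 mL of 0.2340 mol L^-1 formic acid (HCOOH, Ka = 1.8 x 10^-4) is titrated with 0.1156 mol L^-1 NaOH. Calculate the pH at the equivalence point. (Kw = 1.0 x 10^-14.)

8.32

n(HCOOH) = 0.2340 x 0.01623 = 0.003798 mol; V(NaOH) at equivalence = 0.003798/0.1156 = 0.03285 L.
At equivalence all the acid is converted to HCOO-; total volume = 0.01623 + 0.03285 = 0.04908 L, so [HCOO-] = 0.003798/0.04908 = 0.07738 M.
Kb = Kw/Ka = 1.0e-14 / 1.8 x 10^-4 = 5.56e-11.
[OH^-] = sqrt(Kb x [HCOO-]) = sqrt(5.56e-11 x 0.07738) = 2.07e-6 M.
pOH = 5.68, so pH = 14.00 - 5.68 = 8.32.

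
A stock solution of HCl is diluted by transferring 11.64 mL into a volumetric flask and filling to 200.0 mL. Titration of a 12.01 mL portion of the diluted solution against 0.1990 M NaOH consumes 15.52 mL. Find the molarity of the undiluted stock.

4.42 M

n(NaOH) = 0.1990 x 0.01552 = 0.003088 mol.
n(HCl) in the aliquot = 0.003088 mol.
[diluted HCl] = 0.003088 / 0.01201 = 0.2572 M.
Dilution factor = 200.0/11.64 = 17.18, so [stock] = 0.2572 x 17.18 = 4.42 M.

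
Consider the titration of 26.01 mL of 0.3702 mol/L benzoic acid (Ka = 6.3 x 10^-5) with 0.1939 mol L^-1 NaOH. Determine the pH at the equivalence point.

8.65

n(C6H5COOH) = 0.3702 x 0.02601 = 0.009629 mol; V(NaOH) at equivalence = 0.009629/0.1939 = 0.04966 L.
At equivalence all the acid is converted to C6H5COO-; total volume = 0.02601 + 0.04966 = 0.07567 L, so [C6H5COO-] = 0.009629/0.07567 = 0.1273 M.
Kb = Kw/Ka = 1.0e-14 / 6.3 x 10^-5 = 1.59e-10.
[OH^-] = sqrt(Kb x [C6H5COO-]) = sqrt(1.59e-10 x 0.1273) = 4.49e-6 M.
pOH = 5.35, so pH = 14.00 - 5.35 = 8.65.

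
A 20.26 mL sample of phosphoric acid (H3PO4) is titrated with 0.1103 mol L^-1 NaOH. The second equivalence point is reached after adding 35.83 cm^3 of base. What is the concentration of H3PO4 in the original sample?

0.0975 M

n(NaOH) = 0.1103 x 0.03583 = 0.003952 mol.
At the second equivalence point, 2 mol OH^- react per mol H3PO4, so n(H3PO4) = 0.003952 / 2 = 0.001976 mol.
[H3PO4] = 0.001976 / 0.02026 L = 0.0975 M.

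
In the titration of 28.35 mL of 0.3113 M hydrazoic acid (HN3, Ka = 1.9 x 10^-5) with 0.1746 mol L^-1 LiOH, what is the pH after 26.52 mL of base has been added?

Initial n(HN3) = 0.3113 x 0.02835 = 0.008825 mol.
n(LiOH) added = 0.1746 x 0.02652 = 0.004630 mol, converting that many moles of HN3 to N3-.
Remaining n(HN3) = 0.004195 mol; n(N3-) = 0.004630 mol.
By Henderson-Hasselbalch, pH = pKa + log([A^-]/[HA]) = 4.72 + log(0.004630/0.004195) = 4.72 + (+0.04) = 4.76.

4.76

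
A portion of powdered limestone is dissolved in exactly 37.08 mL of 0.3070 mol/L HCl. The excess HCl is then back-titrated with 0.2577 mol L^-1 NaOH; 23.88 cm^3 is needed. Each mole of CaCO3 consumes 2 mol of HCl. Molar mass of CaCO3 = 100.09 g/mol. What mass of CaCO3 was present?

Total n(HCl) added = 0.3070 x 0.03708 = 0.01138 mol.
n(NaOH) used = 0.2577 x 0.02388 = 0.006154 mol, which equals the excess n(HCl).
So n(HCl) consumed by the sample = 0.01138 - 0.006154 = 0.005230 mol.
n(CaCO3) = 0.005230 / 2 = 0.002615 mol.
mass = 0.002615 mol x 100.09 g/mol = 0.262 g.

0.262 g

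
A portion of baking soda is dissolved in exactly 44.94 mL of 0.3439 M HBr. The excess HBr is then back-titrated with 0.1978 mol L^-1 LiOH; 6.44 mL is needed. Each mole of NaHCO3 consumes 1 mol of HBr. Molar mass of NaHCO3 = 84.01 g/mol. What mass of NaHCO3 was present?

1.19 g

Total n(HBr) added = 0.3439 x 0.04494 = 0.01545 mol.
n(LiOH) used = 0.1978 x 0.006440 = 0.001274 mol, which equals the excess n(HBr).
So n(HBr) consumed by the sample = 0.01545 - 0.001274 = 0.01418 mol.
n(NaHCO3) = 0.01418 / 1 = 0.01418 mol.
mass = 0.01418 mol x 84.01 g/mol = 1.19 g.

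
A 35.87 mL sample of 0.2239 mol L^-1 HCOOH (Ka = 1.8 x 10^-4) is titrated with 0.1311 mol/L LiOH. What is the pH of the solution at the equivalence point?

n(HCOOH) = 0.2239 x 0.03587 = 0.008031 mol; V(LiOH) at equivalence = 0.008031/0.1311 = 0.06126 L.
At equivalence all the acid is converted to HCOO-; total volume = 0.03587 + 0.06126 = 0.09713 L, so [HCOO-] = 0.008031/0.09713 = 0.08269 M.
Kb = Kw/Ka = 1.0e-14 / 1.8 x 10^-4 = 5.56e-11.
[OH^-] = sqrt(Kb x [HCOO-]) = sqrt(5.56e-11 x 0.08269) = 2.14e-6 M.
pOH = 5.67, so pH = 14.00 - 5.67 = 8.33.

8.33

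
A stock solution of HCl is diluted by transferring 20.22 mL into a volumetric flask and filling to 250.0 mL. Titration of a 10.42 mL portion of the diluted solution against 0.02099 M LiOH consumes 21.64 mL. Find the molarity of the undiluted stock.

0.539 M

n(LiOH) = 0.02099 x 0.02164 = 0.0004542 mol.
n(HCl) in the aliquot = 0.0004542 mol.
[diluted HCl] = 0.0004542 / 0.01042 = 0.04359 M.
Dilution factor = 250.0/20.22 = 12.36, so [stock] = 0.04359 x 12.36 = 0.539 M.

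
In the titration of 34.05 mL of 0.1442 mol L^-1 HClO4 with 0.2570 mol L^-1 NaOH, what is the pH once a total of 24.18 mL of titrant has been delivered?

12.35

n(acid) = 0.1442 x 0.03405 = 0.004910 mol; n(NaOH) added = 0.2570 x 0.02418 = 0.006214 mol.
Base is in excess by 0.006214 - 0.004910 = 0.001304 mol in a total volume of 0.05823 L.
[OH^-] = 0.001304/0.05823 = 0.02240 M, so pOH = 1.65 and pH = 14.00 - 1.65 = 12.35.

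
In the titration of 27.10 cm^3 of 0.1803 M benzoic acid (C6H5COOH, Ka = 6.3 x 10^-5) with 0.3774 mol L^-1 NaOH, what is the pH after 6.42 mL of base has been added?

4.19

Initial n(C6H5COOH) = 0.1803 x 0.02710 = 0.004886 mol.
n(NaOH) added = 0.3774 x 0.006420 = 0.002423 mol, converting that many moles of C6H5COOH to C6H5COO-.
Remaining n(C6H5COOH) = 0.002463 mol; n(C6H5COO-) = 0.002423 mol.
By Henderson-Hasselbalch, pH = pKa + log([A^-]/[HA]) = 4.20 + log(0.002423/0.002463) = 4.20 + (-0.01) = 4.19.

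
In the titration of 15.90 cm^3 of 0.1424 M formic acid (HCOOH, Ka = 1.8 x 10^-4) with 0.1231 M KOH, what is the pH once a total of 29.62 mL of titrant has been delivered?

12.48

n(acid) = 0.1424 x 0.01590 = 0.002264 mol; n(KOH) added = 0.1231 x 0.02962 = 0.003646 mol.
Base is in excess by 0.003646 - 0.002264 = 0.001382 mol in a total volume of 0.04552 L.
[OH^-] = 0.001382/0.04552 = 0.03036 M, so pOH = 1.52 and pH = 14.00 - 1.52 = 12.48.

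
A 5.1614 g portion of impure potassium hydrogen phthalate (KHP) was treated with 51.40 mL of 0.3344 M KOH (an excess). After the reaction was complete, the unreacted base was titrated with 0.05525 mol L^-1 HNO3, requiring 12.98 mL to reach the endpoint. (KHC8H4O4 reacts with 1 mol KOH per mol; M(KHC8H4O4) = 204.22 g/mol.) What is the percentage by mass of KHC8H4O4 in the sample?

65.2%

Total n(KOH) added = 0.3344 x 0.05140 = 0.01719 mol.
n(HNO3) used = 0.05525 x 0.01298 = 0.0007171 mol, which equals the excess n(KOH).
So n(KOH) consumed by the sample = 0.01719 - 0.0007171 = 0.01647 mol.
n(KHC8H4O4) = 0.01647 / 1 = 0.01647 mol.
mass KHC8H4O4 = 0.01647 x 204.22 = 3.364 g, so %KHC8H4O4 = 3.364/5.1614 x 100 = 65.2%.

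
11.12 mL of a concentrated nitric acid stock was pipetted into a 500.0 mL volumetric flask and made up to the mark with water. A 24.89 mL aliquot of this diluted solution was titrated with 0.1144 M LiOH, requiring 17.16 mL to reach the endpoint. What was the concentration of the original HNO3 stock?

3.55 M

n(LiOH) = 0.1144 x 0.01716 = 0.001963 mol.
n(HNO3) in the aliquot = 0.001963 mol.
[diluted HNO3] = 0.001963 / 0.02489 = 0.07887 M.
Dilution factor = 500.0/11.12 = 44.96, so [stock] = 0.07887 x 44.96 = 3.55 M.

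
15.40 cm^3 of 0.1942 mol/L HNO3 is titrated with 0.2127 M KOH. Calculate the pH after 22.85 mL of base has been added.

n(acid) = 0.1942 x 0.01540 = 0.002991 mol; n(KOH) added = 0.2127 x 0.02285 = 0.004860 mol.
Base is in excess by 0.004860 - 0.002991 = 0.001870 mol in a total volume of 0.03825 L.
[OH^-] = 0.001870/0.03825 = 0.04888 M, so pOH = 1.31 and pH = 14.00 - 1.31 = 12.69.

12.69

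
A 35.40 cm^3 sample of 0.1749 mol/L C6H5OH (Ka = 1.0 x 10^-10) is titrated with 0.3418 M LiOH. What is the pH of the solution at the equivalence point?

11.53

n(C6H5OH) = 0.1749 x 0.03540 = 0.006191 mol; V(LiOH) at equivalence = 0.006191/0.3418 = 0.01811 L.
At equivalence all the acid is converted to C6H5O-; total volume = 0.03540 + 0.01811 = 0.05351 L, so [C6H5O-] = 0.006191/0.05351 = 0.1157 M.
Kb = Kw/Ka = 1.0e-14 / 1.0 x 10^-10 = 0.000100.
[OH^-] = sqrt(Kb x [C6H5O-]) = sqrt(0.000100 x 0.1157) = 0.00340 M.
pOH = 2.47, so pH = 14.00 - 2.47 = 11.53.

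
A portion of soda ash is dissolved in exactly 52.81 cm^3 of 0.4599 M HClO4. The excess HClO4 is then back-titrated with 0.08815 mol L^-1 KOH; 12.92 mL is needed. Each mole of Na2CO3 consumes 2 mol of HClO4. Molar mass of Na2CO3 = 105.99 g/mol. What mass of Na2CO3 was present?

Total n(HClO4) added = 0.4599 x 0.05281 = 0.02429 mol.
n(KOH) used = 0.08815 x 0.01292 = 0.001139 mol, which equals the excess n(HClO4).
So n(HClO4) consumed by the sample = 0.02429 - 0.001139 = 0.02315 mol.
n(Na2CO3) = 0.02315 / 2 = 0.01157 mol.
mass = 0.01157 mol x 105.99 g/mol = 1.23 g.

1.23 g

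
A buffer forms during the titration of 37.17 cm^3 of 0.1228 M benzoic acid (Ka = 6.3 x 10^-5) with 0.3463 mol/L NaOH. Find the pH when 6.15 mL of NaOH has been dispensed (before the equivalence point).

4.14

Initial n(C6H5COOH) = 0.1228 x 0.03717 = 0.004564 mol.
n(NaOH) added = 0.3463 x 0.006150 = 0.002130 mol, converting that many moles of C6H5COOH to C6H5COO-.
Remaining n(C6H5COOH) = 0.002435 mol; n(C6H5COO-) = 0.002130 mol.
By Henderson-Hasselbalch, pH = pKa + log([A^-]/[HA]) = 4.20 + log(0.002130/0.002435) = 4.20 + (-0.06) = 4.14.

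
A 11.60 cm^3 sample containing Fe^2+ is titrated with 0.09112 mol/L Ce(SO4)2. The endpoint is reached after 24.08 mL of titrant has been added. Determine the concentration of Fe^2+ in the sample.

n(Ce(SO4)2) = 0.09112 x 0.02408 = 0.002194 mol.
From the balanced equation, 1 mol Ce(SO4)2 reacts with 1 mol Fe^2+, so n(Fe^2+) = 0.002194 x 1/1 = 0.002194 mol.
[Fe^2+] = 0.002194 / 0.01160 L = 0.189 M.

0.189 M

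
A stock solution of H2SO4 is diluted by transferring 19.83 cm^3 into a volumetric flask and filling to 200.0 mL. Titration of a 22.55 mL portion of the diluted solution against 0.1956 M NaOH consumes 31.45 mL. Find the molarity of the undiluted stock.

1.38 M

n(NaOH) = 0.1956 x 0.03145 = 0.006152 mol.
n(H2SO4) in the aliquot = 0.006152 x 1/2 = 0.003076 mol.
[diluted H2SO4] = 0.003076 / 0.02255 = 0.1364 M.
Dilution factor = 200.0/19.83 = 10.09, so [stock] = 0.1364 x 10.09 = 1.38 M.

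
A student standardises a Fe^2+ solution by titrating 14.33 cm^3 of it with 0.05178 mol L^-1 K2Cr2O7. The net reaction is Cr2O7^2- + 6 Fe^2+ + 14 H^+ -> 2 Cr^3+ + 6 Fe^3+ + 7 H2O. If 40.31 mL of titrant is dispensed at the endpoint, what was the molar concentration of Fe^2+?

0.874 M

n(K2Cr2O7) = 0.05178 x 0.04031 = 0.002087 mol.
From the balanced equation, 1 mol K2Cr2O7 reacts with 6 mol Fe^2+, so n(Fe^2+) = 0.002087 x 6/1 = 0.01252 mol.
[Fe^2+] = 0.01252 / 0.01433 L = 0.874 M.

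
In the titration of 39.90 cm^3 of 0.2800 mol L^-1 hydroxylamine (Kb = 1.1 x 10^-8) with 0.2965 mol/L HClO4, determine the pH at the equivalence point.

3.44

n(NH2OH) = 0.2800 x 0.03990 = 0.01117 mol; V(HClO4) at equivalence = 0.01117/0.2965 = 0.03768 L.
At equivalence the base is fully converted to NH3OH+; total volume = 0.07758 L, so [NH3OH+] = 0.01117/0.07758 = 0.1440 M.
Ka(NH3OH+) = Kw/Kb = 1.0e-14 / 1.1 x 10^-8 = 9.09e-7.
[H^+] = sqrt(Ka x [NH3OH+]) = sqrt(9.09e-7 x 0.1440) = 0.000362 M.
pH = -log(0.000362) = 3.44.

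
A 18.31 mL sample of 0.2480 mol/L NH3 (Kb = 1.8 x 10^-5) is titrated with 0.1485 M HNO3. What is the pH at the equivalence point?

5.14

n(NH3) = 0.2480 x 0.01831 = 0.004541 mol; V(HNO3) at equivalence = 0.004541/0.1485 = 0.03058 L.
At equivalence the base is fully converted to NH4+; total volume = 0.04889 L, so [NH4+] = 0.004541/0.04889 = 0.09288 M.
Ka(NH4+) = Kw/Kb = 1.0e-14 / 1.8 x 10^-5 = 5.56e-10.
[H^+] = sqrt(Ka x [NH4+]) = sqrt(5.56e-10 x 0.09288) = 7.18e-6 M.
pH = -log(7.18e-6) = 5.14.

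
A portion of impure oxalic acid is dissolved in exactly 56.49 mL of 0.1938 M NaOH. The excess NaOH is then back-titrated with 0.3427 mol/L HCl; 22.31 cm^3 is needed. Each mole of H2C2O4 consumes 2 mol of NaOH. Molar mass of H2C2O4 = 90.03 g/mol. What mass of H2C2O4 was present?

Total n(NaOH) added = 0.1938 x 0.05649 = 0.01095 mol.
n(HCl) used = 0.3427 x 0.02231 = 0.007646 mol, which equals the excess n(NaOH).
So n(NaOH) consumed by the sample = 0.01095 - 0.007646 = 0.003302 mol.
n(H2C2O4) = 0.003302 / 2 = 0.001651 mol.
mass = 0.001651 mol x 90.03 g/mol = 0.149 g.

0.149 g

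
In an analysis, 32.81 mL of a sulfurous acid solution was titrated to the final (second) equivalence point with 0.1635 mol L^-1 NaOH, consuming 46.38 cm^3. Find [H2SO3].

0.116 M

n(NaOH) = 0.1635 x 0.04638 = 0.007583 mol.
At the final (second) equivalence point, 2 mol OH^- react per mol H2SO3, so n(H2SO3) = 0.007583 / 2 = 0.003792 mol.
[H2SO3] = 0.003792 / 0.03281 L = 0.116 M.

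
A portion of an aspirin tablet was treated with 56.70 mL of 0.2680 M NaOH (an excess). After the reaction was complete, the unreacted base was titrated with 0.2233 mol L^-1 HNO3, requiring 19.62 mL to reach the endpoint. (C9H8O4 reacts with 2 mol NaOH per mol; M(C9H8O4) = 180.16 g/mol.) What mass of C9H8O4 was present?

0.974 g

Total n(NaOH) added = 0.2680 x 0.05670 = 0.01520 mol.
n(HNO3) used = 0.2233 x 0.01962 = 0.004381 mol, which equals the excess n(NaOH).
So n(NaOH) consumed by the sample = 0.01520 - 0.004381 = 0.01081 mol.
n(C9H8O4) = 0.01081 / 2 = 0.005407 mol.
mass = 0.005407 mol x 180.16 g/mol = 0.974 g.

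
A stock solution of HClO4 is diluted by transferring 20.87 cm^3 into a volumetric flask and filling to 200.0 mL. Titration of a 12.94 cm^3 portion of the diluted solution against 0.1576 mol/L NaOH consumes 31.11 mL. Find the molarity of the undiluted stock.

3.63 M

n(NaOH) = 0.1576 x 0.03111 = 0.004903 mol.
n(HClO4) in the aliquot = 0.004903 mol.
[diluted HClO4] = 0.004903 / 0.01294 = 0.3789 M.
Dilution factor = 200.0/20.87 = 9.583, so [stock] = 0.3789 x 9.583 = 3.63 M.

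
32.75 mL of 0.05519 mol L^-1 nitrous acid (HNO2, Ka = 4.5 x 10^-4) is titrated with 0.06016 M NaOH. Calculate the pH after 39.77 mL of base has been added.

11.91

n(acid) = 0.05519 x 0.03275 = 0.001807 mol; n(NaOH) added = 0.06016 x 0.03977 = 0.002393 mol.
Base is in excess by 0.002393 - 0.001807 = 0.0005851 mol in a total volume of 0.07252 L.
[OH^-] = 0.0005851/0.07252 = 0.008068 M, so pOH = 2.09 and pH = 14.00 - 2.09 = 11.91.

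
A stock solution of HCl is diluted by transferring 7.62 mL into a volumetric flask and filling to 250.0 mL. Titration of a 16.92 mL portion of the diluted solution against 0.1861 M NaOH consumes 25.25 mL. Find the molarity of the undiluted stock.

9.11 M

n(NaOH) = 0.1861 x 0.02525 = 0.004699 mol.
n(HCl) in the aliquot = 0.004699 mol.
[diluted HCl] = 0.004699 / 0.01692 = 0.2777 M.
Dilution factor = 250.0/7.620 = 32.81, so [stock] = 0.2777 x 32.81 = 9.11 M.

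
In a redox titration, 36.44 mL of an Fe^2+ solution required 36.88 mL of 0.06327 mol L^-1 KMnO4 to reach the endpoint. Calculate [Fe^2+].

n(KMnO4) = 0.06327 x 0.03688 = 0.002333 mol.
From the balanced equation, 1 mol KMnO4 reacts with 5 mol Fe^2+, so n(Fe^2+) = 0.002333 x 5/1 = 0.01167 mol.
[Fe^2+] = 0.01167 / 0.03644 L = 0.320 M.

0.320 M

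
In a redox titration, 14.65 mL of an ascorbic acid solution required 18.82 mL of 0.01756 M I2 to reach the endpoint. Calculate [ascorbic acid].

n(I2) = 0.01756 x 0.01882 = 0.0003305 mol.
From the balanced equation, 1 mol I2 reacts with 1 mol ascorbic acid, so n(ascorbic acid) = 0.0003305 x 1/1 = 0.0003305 mol.
[ascorbic acid] = 0.0003305 / 0.01465 L = 0.0226 M.

0.0226 M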